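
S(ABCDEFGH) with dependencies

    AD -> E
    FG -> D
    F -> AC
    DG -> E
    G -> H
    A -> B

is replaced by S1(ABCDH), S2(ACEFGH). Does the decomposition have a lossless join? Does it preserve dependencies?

Lossless test: (ACH)⁺ = {ABCH}, which is a superkey of neither fragment — lossy.
Dependency preservation: the restricted closure of {AD} across the fragments never reaches {E}, so AD → E cannot be enforced without a join — not preserved.

lossy and not dependency-preserving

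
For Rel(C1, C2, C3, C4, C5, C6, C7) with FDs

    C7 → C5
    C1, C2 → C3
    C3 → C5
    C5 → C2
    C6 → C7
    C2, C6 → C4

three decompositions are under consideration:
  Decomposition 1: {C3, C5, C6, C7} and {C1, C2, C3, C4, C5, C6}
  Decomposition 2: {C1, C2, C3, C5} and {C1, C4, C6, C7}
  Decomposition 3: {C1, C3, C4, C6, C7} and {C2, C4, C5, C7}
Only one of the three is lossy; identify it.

Decomposition 2

Decomposition 1: common = {C3, C5, C6}, closure = {C2, C3, C4, C5, C6, C7} → lossless.
Decomposition 2: common = {C1}, closure = {C1} → lossy.
Decomposition 3: common = {C4, C7}, closure = {C2, C4, C5, C7} → lossless.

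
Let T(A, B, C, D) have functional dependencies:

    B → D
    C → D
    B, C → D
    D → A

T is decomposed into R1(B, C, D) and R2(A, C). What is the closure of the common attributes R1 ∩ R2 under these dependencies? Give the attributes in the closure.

R1 ∩ R2 = {C}.
C → D applies, adding D
D → A applies, adding A
Closure: {A, C, D}.

A, C, D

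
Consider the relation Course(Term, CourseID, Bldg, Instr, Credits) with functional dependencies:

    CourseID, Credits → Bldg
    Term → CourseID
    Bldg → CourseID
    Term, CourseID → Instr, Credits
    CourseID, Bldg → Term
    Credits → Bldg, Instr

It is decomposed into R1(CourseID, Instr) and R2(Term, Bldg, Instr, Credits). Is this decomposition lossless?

No

Common attributes: R1 ∩ R2 = {Instr}.
No dependency enlarges {Instr}, so (Instr)⁺ = {Instr}.
The closure contains neither all of R1 = {CourseID, Instr} nor all of R2 = {Term, Bldg, Instr, Credits}, so the common attributes are not a superkey of either fragment. The join is lossy.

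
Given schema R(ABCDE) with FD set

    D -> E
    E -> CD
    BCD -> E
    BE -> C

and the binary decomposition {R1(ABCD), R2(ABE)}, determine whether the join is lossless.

No

Common attributes: R1 ∩ R2 = {AB}.
No dependency enlarges {AB}, so (AB)⁺ = {AB}.
The closure contains neither all of R1 = {ABCD} nor all of R2 = {ABE}, so the common attributes are not a superkey of either fragment. The join is lossy.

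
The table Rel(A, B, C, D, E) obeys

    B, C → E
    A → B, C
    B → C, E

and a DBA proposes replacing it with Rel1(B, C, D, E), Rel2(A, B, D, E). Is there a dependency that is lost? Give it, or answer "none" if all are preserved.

B, C → E lies within Rel1.
A → B, C: restricted closure across fragments reaches B, C.
B → C, E lies within Rel1.
Every dependency is enforceable on the fragments, so the decomposition is dependency-preserving.

none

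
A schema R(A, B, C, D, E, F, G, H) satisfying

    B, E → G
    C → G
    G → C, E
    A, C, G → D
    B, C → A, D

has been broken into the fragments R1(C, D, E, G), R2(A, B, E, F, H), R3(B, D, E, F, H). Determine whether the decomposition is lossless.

No

Chase test. Columns are A, B, C, D, E, F, G, H; row i has aⱼ where attribute j ∈ Ri, else bᵢⱼ.
Initial tableau (one row per fragment):
  row 1: b11 b12 a3 a4 a5 b16 a7 b18
  row 2: a1 a2 b23 b24 a5 a6 b27 a8
  row 3: b31 a2 b33 a4 a5 a6 b37 a8
Rows 2 and 3 agree on B, E; apply B, E→G and equate their G entries.
Rows 2 and 3 agree on G; apply G→C, E and equate their C, E entries.
Rows 2 and 3 agree on B, C; apply B, C→A, D and equate their A, D entries.
No row becomes fully distinguished — the join is lossy.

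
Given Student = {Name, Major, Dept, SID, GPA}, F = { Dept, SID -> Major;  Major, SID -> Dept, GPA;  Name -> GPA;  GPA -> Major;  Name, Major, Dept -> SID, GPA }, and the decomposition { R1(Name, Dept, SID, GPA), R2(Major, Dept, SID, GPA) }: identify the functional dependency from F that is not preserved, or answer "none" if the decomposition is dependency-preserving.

Dept, SID → Major lies within R2.
Major, SID → Dept, GPA lies within R2.
Name → GPA lies within R1.
GPA → Major lies within R2.
Name, Major, Dept → SID, GPA: restricted closure across fragments reaches SID, GPA.
Every dependency is enforceable on the fragments, so the decomposition is dependency-preserving.

none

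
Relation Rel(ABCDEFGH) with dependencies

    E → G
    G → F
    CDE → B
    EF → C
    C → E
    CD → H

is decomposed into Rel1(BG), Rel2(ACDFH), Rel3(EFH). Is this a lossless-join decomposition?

Chase test. Columns are ABCDEFGH; row i has aⱼ where attribute j ∈ Reli, else bᵢⱼ.
Initial tableau (one row per fragment):
  row 1: b11 a2 b13 b14 b15 b16 a7 b18
  row 2: a1 b22 a3 a4 b25 a6 b27 a8
  row 3: b31 b32 b33 b34 a5 a6 b37 a8
No row becomes fully distinguished — the join is lossy.

No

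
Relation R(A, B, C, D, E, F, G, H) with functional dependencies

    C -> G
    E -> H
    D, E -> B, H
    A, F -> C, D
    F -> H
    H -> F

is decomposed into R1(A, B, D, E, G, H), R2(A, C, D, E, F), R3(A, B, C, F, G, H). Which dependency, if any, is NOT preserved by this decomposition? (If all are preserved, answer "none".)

none

C → G lies within R3.
E → H lies within R1.
D, E → B, H lies within R1.
A, F → C, D lies within R2.
F → H lies within R3.
H → F lies within R3.
Every dependency is enforceable on the fragments, so the decomposition is dependency-preserving.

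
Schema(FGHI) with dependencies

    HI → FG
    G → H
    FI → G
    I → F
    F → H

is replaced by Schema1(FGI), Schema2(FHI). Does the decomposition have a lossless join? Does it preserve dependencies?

Lossless test: (FI)⁺ = {FGHI}, which contains all of one fragment — lossless.
Dependency preservation: the restricted closure of {G} across the fragments never reaches {H}, so G → H cannot be enforced without a join — not preserved.

lossless but not dependency-preserving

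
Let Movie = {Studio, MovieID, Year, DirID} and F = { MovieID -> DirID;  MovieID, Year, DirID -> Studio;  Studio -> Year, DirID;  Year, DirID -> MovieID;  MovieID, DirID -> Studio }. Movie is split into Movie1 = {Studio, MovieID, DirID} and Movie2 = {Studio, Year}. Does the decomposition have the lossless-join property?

Common attributes: Movie1 ∩ Movie2 = {Studio}.
Closure of {Studio}: Studio → Year, DirID applies, adding Year, DirID; Year, DirID → MovieID applies, adding MovieID. So (Studio)⁺ = {Studio, MovieID, Year, DirID}.
This closure contains every attribute of Movie1, so Movie1 ∩ Movie2 → Movie1. The join is lossless.

Yes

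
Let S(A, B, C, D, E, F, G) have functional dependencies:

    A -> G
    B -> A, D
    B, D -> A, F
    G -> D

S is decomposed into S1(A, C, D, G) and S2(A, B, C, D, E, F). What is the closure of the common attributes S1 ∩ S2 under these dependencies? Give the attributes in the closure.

A, C, D, G

S1 ∩ S2 = {A, C, D}.
A → G applies, adding G
Closure: {A, C, D, G}.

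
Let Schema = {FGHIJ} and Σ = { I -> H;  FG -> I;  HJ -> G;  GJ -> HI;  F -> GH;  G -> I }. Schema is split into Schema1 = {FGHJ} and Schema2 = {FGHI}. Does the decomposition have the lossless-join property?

Yes

Common attributes: Schema1 ∩ Schema2 = {FGH}.
Closure of {FGH}: FG → I applies, adding I. So (FGH)⁺ = {FGHI}.
This closure contains every attribute of Schema2, so Schema1 ∩ Schema2 → Schema2. The join is lossless.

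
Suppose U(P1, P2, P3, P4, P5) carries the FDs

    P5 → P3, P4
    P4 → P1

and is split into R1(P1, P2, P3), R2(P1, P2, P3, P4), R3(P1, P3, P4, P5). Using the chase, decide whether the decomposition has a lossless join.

No

Chase test. Columns are P1, P2, P3, P4, P5; row i has aⱼ where attribute j ∈ Ri, else bᵢⱼ.
Initial tableau (one row per fragment):
  row 1: a1 a2 a3 b14 b15
  row 2: a1 a2 a3 a4 b25
  row 3: a1 b32 a3 a4 a5
No row becomes fully distinguished — the join is lossy.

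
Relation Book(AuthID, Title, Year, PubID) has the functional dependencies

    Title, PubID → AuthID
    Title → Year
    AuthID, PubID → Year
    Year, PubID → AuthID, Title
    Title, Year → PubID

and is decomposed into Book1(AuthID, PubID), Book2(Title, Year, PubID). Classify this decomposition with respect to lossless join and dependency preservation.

Lossless test: (PubID)⁺ = {PubID}, which is a superkey of neither fragment — lossy.
Dependency preservation: the restricted closure of {Title, PubID} across the fragments never reaches {AuthID}, so Title, PubID → AuthID cannot be enforced without a join — not preserved.

lossy and not dependency-preserving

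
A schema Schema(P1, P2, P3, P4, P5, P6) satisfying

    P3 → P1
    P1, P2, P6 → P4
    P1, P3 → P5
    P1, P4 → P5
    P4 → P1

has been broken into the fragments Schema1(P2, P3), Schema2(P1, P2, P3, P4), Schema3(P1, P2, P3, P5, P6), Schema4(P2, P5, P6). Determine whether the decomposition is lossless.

Chase test. Columns are P1, P2, P3, P4, P5, P6; row i has aⱼ where attribute j ∈ Schemai, else bᵢⱼ.
Initial tableau (one row per fragment):
  row 1: b11 a2 a3 b14 b15 b16
  row 2: a1 a2 a3 a4 b25 b26
  row 3: a1 a2 a3 b34 a5 a6
  row 4: b41 a2 b43 b44 a5 a6
Rows 1 and 2 agree on P3; apply P3→P1 and equate their P1 entries.
Rows 1 and 2 agree on P1, P3; apply P1, P3→P5 and equate their P5 entries.
Rows 1 and 3 agree on P1, P3; apply P1, P3→P5 and equate their P5 entries.
No row becomes fully distinguished — the join is lossy.

No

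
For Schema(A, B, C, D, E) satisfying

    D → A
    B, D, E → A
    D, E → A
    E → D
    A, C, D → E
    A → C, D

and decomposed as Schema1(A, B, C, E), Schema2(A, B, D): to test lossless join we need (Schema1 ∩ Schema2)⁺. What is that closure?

Schema1 ∩ Schema2 = {A, B}.
A → C, D applies, adding C, D
A, C, D → E applies, adding E
Closure: {A, B, C, D, E}.

A, B, C, D, E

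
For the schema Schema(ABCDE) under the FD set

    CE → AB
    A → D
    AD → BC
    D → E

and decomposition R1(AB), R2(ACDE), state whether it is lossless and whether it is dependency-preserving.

Lossless test: (A)⁺ = {ABCDE}, which contains all of one fragment — lossless.
Dependency preservation: CE → AB; AD → BC are not contained in any single fragment, but the restricted closure of each left-hand side across the fragments still reaches the right-hand side; the remaining FDs each lie inside some fragment. All dependencies are preserved.

lossless and dependency-preserving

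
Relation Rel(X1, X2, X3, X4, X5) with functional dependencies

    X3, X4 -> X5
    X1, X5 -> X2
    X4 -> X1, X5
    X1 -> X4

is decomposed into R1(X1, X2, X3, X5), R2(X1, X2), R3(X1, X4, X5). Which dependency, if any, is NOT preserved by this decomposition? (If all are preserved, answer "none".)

X3, X4 → X5: restricted closure across fragments reaches X5.
X1, X5 → X2 lies within R1.
X4 → X1, X5 lies within R3.
X1 → X4 lies within R3.
Every dependency is enforceable on the fragments, so the decomposition is dependency-preserving.

none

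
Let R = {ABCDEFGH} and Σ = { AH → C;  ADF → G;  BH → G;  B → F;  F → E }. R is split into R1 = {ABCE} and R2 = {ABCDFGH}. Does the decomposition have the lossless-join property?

Common attributes: R1 ∩ R2 = {ABC}.
Closure of {ABC}: B → F applies, adding F; F → E applies, adding E. So (ABC)⁺ = {ABCEF}.
This closure contains every attribute of R1, so R1 ∩ R2 → R1. The join is lossless.

Yes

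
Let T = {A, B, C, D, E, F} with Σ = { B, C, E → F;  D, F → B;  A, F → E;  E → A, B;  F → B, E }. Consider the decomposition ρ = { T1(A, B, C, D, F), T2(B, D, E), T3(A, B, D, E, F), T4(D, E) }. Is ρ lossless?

Chase test. Columns are A, B, C, D, E, F; row i has aⱼ where attribute j ∈ Ti, else bᵢⱼ.
Initial tableau (one row per fragment):
  row 1: a1 a2 a3 a4 b15 a6
  row 2: b21 a2 b23 a4 a5 b26
  row 3: a1 a2 b33 a4 a5 a6
  row 4: b41 b42 b43 a4 a5 b46
Rows 1 and 3 agree on A, F; apply A, F→E and equate their E entries.
Rows 1 and 2 agree on E; apply E→A, B and equate their A, B entries.
Rows 1 and 4 agree on E; apply E→A, B and equate their A, B entries.
Row 1 is now all distinguished symbols — the join is lossless.

Yes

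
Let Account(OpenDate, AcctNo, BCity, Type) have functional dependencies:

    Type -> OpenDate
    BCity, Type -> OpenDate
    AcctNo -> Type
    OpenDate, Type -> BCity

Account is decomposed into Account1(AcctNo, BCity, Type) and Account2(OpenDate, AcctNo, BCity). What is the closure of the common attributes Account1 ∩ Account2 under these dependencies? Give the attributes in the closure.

OpenDate, AcctNo, BCity, Type

Account1 ∩ Account2 = {AcctNo, BCity}.
AcctNo → Type applies, adding Type
Type → OpenDate applies, adding OpenDate
Closure: {OpenDate, AcctNo, BCity, Type}.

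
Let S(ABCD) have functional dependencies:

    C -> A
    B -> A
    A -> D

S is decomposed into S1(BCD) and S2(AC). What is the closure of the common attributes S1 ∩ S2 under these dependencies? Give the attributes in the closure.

ACD

S1 ∩ S2 = {C}.
C → A applies, adding A
A → D applies, adding D
Closure: {ACD}.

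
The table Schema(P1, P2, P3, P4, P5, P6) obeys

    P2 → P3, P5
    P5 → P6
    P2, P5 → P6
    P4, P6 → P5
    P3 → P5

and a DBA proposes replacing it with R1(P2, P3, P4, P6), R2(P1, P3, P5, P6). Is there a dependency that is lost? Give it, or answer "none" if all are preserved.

Check P4, P6 → P5: no single fragment contains all of {P4, P5, P6}, and the restricted closure of {P4, P6} across the fragments never reaches {P5}.
P2 → P3, P5 is preserved.
P5 → P6 is preserved.
P2, P5 → P6 is preserved.
P3 → P5 is preserved.

P4, P6 → P5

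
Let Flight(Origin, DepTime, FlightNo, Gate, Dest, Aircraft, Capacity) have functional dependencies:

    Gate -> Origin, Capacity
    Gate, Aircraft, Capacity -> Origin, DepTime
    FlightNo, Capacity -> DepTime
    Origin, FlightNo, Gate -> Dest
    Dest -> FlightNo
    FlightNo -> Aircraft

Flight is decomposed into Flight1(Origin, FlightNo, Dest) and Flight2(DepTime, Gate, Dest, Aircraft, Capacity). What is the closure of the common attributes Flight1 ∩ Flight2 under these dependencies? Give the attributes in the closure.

Flight1 ∩ Flight2 = {Dest}.
Dest → FlightNo applies, adding FlightNo
FlightNo → Aircraft applies, adding Aircraft
Closure: {FlightNo, Dest, Aircraft}.

FlightNo, Dest, Aircraft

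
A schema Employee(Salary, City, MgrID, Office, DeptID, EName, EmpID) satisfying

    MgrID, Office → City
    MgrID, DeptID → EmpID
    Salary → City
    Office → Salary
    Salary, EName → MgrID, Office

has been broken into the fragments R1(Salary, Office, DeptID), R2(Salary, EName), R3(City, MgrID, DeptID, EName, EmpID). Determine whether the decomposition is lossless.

No

Chase test. Columns are Salary, City, MgrID, Office, DeptID, EName, EmpID; row i has aⱼ where attribute j ∈ Ri, else bᵢⱼ.
Initial tableau (one row per fragment):
  row 1: a1 b12 b13 a4 a5 b16 b17
  row 2: a1 b22 b23 b24 b25 a6 b27
  row 3: b31 a2 a3 b34 a5 a6 a7
Rows 1 and 2 agree on Salary; apply Salary→City and equate their City entries.
No row becomes fully distinguished — the join is lossy.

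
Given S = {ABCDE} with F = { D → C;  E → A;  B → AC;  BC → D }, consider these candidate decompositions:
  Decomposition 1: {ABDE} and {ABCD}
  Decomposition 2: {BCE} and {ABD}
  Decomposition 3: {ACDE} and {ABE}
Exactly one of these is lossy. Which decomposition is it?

Decomposition 1: common = {ABD}, closure = {ABCD} → lossless.
Decomposition 2: common = {B}, closure = {ABCD} → lossless.
Decomposition 3: common = {AE}, closure = {AE} → lossy.

Decomposition 3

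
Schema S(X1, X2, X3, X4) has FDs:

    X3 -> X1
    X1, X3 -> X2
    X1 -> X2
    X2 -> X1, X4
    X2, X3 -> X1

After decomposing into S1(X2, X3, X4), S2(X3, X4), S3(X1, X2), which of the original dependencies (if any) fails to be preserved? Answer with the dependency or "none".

X3 → X1: restricted closure across fragments reaches X1.
X1, X3 → X2: restricted closure across fragments reaches X2.
X1 → X2 lies within S3.
X2 → X1, X4: restricted closure across fragments reaches X1, X4.
X2, X3 → X1: restricted closure across fragments reaches X1.
Every dependency is enforceable on the fragments, so the decomposition is dependency-preserving.

none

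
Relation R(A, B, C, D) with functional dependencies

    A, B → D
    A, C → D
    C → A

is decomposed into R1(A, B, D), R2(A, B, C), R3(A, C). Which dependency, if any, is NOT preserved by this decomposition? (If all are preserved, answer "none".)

Check A, C → D: no single fragment contains all of {A, C, D}, and the restricted closure of {A, C} across the fragments never reaches {D}.
A, B → D is preserved.
C → A is preserved.

A, C → D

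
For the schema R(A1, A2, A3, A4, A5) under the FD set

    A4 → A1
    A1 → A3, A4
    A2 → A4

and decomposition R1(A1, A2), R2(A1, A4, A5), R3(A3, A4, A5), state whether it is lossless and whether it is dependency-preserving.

Lossless test (chase): Rows 2 and 3 agree on A4; apply A4→A1 and equate their A1 entries. Rows 1 and 2 agree on A1; apply A1→A3, A4 and equate their A3, A4 entries. Rows 1 and 3 agree on A1; apply A1→A3, A4 and equate their A3, A4 entries. No row becomes fully distinguished — the join is lossy.
Dependency preservation: A1 → A3, A4; A2 → A4 are not contained in any single fragment, but the restricted closure of each left-hand side across the fragments still reaches the right-hand side; the remaining FDs each lie inside some fragment. All dependencies are preserved.

lossy but dependency-preserving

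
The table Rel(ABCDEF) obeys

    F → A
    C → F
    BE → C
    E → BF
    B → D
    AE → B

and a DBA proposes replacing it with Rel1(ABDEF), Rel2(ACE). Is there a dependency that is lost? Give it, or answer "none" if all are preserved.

C → F

Check C → F: no single fragment contains all of {CF}, and the restricted closure of {C} across the fragments never reaches {F}.
F → A is preserved.
BE → C is preserved.
E → BF is preserved.
B → D is preserved.
AE → B is preserved.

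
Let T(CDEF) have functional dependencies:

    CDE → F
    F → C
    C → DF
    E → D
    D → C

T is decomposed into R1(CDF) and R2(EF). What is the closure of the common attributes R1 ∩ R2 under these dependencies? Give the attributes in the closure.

CDF

R1 ∩ R2 = {F}.
F → C applies, adding C
C → DF applies, adding D
Closure: {CDF}.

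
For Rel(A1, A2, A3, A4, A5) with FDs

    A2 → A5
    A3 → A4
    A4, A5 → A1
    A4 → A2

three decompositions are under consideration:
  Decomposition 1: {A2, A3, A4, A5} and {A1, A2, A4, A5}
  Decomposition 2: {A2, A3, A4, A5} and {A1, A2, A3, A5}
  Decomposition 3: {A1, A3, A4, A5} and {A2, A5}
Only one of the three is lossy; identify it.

Decomposition 1: common = {A2, A4, A5}, closure = {A1, A2, A4, A5} → lossless.
Decomposition 2: common = {A2, A3, A5}, closure = {A1, A2, A3, A4, A5} → lossless.
Decomposition 3: common = {A5}, closure = {A5} → lossy.

Decomposition 3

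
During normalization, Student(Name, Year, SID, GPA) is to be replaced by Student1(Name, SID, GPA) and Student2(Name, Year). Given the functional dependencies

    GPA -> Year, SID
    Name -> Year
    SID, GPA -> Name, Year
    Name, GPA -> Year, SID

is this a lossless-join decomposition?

Common attributes: Student1 ∩ Student2 = {Name}.
Closure of {Name}: Name → Year applies, adding Year. So (Name)⁺ = {Name, Year}.
This closure contains every attribute of Student2, so Student1 ∩ Student2 → Student2. The join is lossless.

Yes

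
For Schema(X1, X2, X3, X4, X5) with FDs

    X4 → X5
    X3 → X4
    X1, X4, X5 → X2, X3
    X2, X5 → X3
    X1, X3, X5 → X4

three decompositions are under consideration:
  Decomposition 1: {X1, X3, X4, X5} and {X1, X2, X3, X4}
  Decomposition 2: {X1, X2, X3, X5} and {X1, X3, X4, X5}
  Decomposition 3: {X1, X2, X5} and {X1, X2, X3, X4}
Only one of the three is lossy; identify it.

Decomposition 1: common = {X1, X3, X4}, closure = {X1, X2, X3, X4, X5} → lossless.
Decomposition 2: common = {X1, X3, X5}, closure = {X1, X2, X3, X4, X5} → lossless.
Decomposition 3: common = {X1, X2}, closure = {X1, X2} → lossy.

Decomposition 3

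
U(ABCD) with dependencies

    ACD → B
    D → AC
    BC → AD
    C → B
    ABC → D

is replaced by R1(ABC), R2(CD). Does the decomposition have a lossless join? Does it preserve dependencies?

Lossless test: (C)⁺ = {ABCD}, which contains all of one fragment — lossless.
Dependency preservation: ACD → B; D → AC; BC → AD; ABC → D are not contained in any single fragment, but the restricted closure of each left-hand side across the fragments still reaches the right-hand side; the remaining FDs each lie inside some fragment. All dependencies are preserved.

lossless and dependency-preserving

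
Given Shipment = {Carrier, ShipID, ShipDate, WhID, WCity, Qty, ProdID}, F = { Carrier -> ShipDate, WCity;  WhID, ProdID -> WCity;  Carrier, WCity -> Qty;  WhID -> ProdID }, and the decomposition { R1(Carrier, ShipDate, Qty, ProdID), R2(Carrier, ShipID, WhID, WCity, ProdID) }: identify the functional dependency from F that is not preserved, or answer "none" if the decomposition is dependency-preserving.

Carrier → ShipDate, WCity: restricted closure across fragments reaches ShipDate, WCity.
WhID, ProdID → WCity lies within R2.
Carrier, WCity → Qty: restricted closure across fragments reaches Qty.
WhID → ProdID lies within R2.
Every dependency is enforceable on the fragments, so the decomposition is dependency-preserving.

none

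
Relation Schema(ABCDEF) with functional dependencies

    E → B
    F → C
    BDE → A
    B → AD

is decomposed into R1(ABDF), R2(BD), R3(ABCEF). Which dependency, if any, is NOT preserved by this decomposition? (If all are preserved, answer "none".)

E → B lies within R3.
F → C lies within R3.
BDE → A: restricted closure across fragments reaches A.
B → AD lies within R1.
Every dependency is enforceable on the fragments, so the decomposition is dependency-preserving.

none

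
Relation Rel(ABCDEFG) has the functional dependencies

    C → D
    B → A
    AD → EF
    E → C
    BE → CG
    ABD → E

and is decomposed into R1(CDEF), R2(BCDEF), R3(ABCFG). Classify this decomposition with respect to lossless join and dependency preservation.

Lossless test (chase): Rows 1 and 3 agree on C; apply C→D and equate their D entries. Rows 2 and 3 agree on B; apply B→A and equate their A entries. Rows 2 and 3 agree on AD; apply AD→EF and equate their EF entries. Rows 2 and 3 agree on BE; apply BE→CG and equate their CG entries. Row 2 is now all distinguished symbols — the join is lossless.
Dependency preservation: the restricted closure of {AD} across the fragments never reaches {EF}, so AD → EF cannot be enforced without a join — not preserved.

lossless but not dependency-preserving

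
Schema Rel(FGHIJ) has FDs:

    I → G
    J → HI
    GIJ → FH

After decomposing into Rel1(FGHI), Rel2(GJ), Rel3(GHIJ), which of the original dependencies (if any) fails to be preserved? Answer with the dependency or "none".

Check GIJ → FH: no single fragment contains all of {FGHIJ}, and the restricted closure of {GIJ} across the fragments never reaches {FH}.
I → G is preserved.
J → HI is preserved.

GIJ → FH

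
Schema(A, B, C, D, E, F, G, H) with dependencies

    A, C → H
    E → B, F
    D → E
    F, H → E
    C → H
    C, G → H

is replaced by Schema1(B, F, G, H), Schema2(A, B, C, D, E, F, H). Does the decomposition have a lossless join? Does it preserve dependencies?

lossy but dependency-preserving

Lossless test: (B, F, H)⁺ = {B, E, F, H}, which is a superkey of neither fragment — lossy.
Dependency preservation: C, G → H is not contained in any single fragment, but the restricted closure of its left-hand side across the fragments still reaches the right-hand side; the remaining FDs each lie inside some fragment. All dependencies are preserved.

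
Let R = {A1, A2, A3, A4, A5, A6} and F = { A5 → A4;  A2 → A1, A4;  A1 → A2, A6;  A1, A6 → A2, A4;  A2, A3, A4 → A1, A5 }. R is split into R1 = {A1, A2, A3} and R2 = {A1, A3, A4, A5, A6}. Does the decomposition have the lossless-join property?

Yes

Common attributes: R1 ∩ R2 = {A1, A3}.
Closure of {A1, A3}: A1 → A2, A6 applies, adding A2, A6; A1, A6 → A2, A4 applies, adding A4; A2, A3, A4 → A1, A5 applies, adding A5. So (A1, A3)⁺ = {A1, A2, A3, A4, A5, A6}.
This closure contains every attribute of R1, so R1 ∩ R2 → R1. The join is lossless.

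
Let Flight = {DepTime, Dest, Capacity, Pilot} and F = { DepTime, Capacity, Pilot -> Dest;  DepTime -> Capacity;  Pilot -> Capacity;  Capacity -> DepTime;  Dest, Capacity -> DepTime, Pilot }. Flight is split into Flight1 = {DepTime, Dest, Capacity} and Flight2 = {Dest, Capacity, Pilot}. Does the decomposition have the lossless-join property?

Yes

Common attributes: Flight1 ∩ Flight2 = {Dest, Capacity}.
Closure of {Dest, Capacity}: Capacity → DepTime applies, adding DepTime; Dest, Capacity → DepTime, Pilot applies, adding Pilot. So (Dest, Capacity)⁺ = {DepTime, Dest, Capacity, Pilot}.
This closure contains every attribute of Flight1, so Flight1 ∩ Flight2 → Flight1. The join is lossless.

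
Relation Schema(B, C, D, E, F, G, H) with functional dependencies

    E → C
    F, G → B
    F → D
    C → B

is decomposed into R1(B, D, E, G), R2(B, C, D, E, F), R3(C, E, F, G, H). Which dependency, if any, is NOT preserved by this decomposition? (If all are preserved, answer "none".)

Check F, G → B: no single fragment contains all of {B, F, G}, and the restricted closure of {F, G} across the fragments never reaches {B}.
E → C is preserved.
F → D is preserved.
C → B is preserved.

F, G → B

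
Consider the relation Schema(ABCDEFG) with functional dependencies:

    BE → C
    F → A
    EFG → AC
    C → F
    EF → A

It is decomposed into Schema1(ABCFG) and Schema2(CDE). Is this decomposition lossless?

Common attributes: Schema1 ∩ Schema2 = {C}.
Closure of {C}: C → F applies, adding F; F → A applies, adding A. So (C)⁺ = {ACF}.
The closure contains neither all of Schema1 = {ABCFG} nor all of Schema2 = {CDE}, so the common attributes are not a superkey of either fragment. The join is lossy.

No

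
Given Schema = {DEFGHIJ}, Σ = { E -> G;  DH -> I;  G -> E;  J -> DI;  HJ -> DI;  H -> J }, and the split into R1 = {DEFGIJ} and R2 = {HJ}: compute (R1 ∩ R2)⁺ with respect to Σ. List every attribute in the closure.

DIJ

R1 ∩ R2 = {J}.
J → DI applies, adding DI
Closure: {DIJ}.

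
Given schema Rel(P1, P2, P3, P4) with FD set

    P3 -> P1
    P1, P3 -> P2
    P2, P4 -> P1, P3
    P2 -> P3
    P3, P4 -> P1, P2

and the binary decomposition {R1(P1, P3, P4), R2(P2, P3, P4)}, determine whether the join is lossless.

Yes

Common attributes: R1 ∩ R2 = {P3, P4}.
Closure of {P3, P4}: P3 → P1 applies, adding P1; P1, P3 → P2 applies, adding P2. So (P3, P4)⁺ = {P1, P2, P3, P4}.
This closure contains every attribute of R1, so R1 ∩ R2 → R1. The join is lossless.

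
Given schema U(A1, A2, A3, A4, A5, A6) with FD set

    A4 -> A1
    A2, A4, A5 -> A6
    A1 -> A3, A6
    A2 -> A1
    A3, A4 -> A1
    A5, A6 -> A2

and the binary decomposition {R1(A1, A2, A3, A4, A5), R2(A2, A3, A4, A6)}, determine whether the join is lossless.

Common attributes: R1 ∩ R2 = {A2, A3, A4}.
Closure of {A2, A3, A4}: A4 → A1 applies, adding A1; A1 → A3, A6 applies, adding A6. So (A2, A3, A4)⁺ = {A1, A2, A3, A4, A6}.
This closure contains every attribute of R2, so R1 ∩ R2 → R2. The join is lossless.

Yes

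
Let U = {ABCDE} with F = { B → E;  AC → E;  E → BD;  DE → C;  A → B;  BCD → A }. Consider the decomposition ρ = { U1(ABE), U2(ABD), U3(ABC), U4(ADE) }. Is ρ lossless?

Chase test. Columns are ABCDE; row i has aⱼ where attribute j ∈ Ui, else bᵢⱼ.
Initial tableau (one row per fragment):
  row 1: a1 a2 b13 b14 a5
  row 2: a1 a2 b23 a4 b25
  row 3: a1 a2 a3 b34 b35
  row 4: a1 b42 b43 a4 a5
Rows 1 and 2 agree on B; apply B→E and equate their E entries.
Rows 1 and 3 agree on B; apply B→E and equate their E entries.
Rows 1 and 2 agree on E; apply E→BD and equate their BD entries.
Rows 1 and 3 agree on E; apply E→BD and equate their BD entries.
Rows 1 and 4 agree on E; apply E→BD and equate their BD entries.
Rows 1 and 2 agree on DE; apply DE→C and equate their C entries.
Rows 1 and 3 agree on DE; apply DE→C and equate their C entries.
Rows 1 and 4 agree on DE; apply DE→C and equate their C entries.
Row 1 is now all distinguished symbols — the join is lossless.

Yes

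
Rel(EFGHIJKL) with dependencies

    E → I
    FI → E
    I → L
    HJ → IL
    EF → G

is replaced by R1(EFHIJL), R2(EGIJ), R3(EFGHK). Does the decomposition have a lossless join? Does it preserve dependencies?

Lossless test (chase): Rows 1 and 3 agree on E; apply E→I and equate their I entries. Rows 1 and 2 agree on I; apply I→L and equate their L entries. Rows 1 and 3 agree on I; apply I→L and equate their L entries. Rows 1 and 3 agree on EF; apply EF→G and equate their G entries. No row becomes fully distinguished — the join is lossy.
Dependency preservation: every FD's attributes lie within a single fragment, so each can be enforced locally — preserved.

lossy but dependency-preserving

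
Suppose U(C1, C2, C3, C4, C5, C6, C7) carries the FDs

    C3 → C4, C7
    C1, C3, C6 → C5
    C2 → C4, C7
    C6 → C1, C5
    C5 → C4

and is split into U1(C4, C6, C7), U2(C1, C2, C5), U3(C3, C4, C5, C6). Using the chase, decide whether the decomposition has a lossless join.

Chase test. Columns are C1, C2, C3, C4, C5, C6, C7; row i has aⱼ where attribute j ∈ Ui, else bᵢⱼ.
Initial tableau (one row per fragment):
  row 1: b11 b12 b13 a4 b15 a6 a7
  row 2: a1 a2 b23 b24 a5 b26 b27
  row 3: b31 b32 a3 a4 a5 a6 b37
Rows 1 and 3 agree on C6; apply C6→C1, C5 and equate their C1, C5 entries.
Rows 1 and 2 agree on C5; apply C5→C4 and equate their C4 entries.
No row becomes fully distinguished — the join is lossy.

No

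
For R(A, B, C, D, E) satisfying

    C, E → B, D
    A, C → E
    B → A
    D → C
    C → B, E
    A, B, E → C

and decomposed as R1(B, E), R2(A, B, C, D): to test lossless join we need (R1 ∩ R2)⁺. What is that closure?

A, B

R1 ∩ R2 = {B}.
B → A applies, adding A
Closure: {A, B}.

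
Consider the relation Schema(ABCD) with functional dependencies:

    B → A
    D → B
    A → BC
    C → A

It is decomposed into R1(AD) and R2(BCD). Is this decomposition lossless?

Common attributes: R1 ∩ R2 = {D}.
Closure of {D}: D → B applies, adding B; B → A applies, adding A; A → BC applies, adding C. So (D)⁺ = {ABCD}.
This closure contains every attribute of R1, so R1 ∩ R2 → R1. The join is lossless.

Yes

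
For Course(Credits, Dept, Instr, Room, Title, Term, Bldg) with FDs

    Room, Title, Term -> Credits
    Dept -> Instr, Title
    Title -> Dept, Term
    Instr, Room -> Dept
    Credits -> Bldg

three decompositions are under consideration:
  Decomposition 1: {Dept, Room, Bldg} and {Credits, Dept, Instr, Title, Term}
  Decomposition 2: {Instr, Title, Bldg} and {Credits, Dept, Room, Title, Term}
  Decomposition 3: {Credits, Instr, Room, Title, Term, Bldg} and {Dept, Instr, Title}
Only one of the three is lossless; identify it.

Decomposition 1: common = {Dept}, closure = {Dept, Instr, Title, Term} → lossy.
Decomposition 2: common = {Title}, closure = {Dept, Instr, Title, Term} → lossy.
Decomposition 3: common = {Instr, Title}, closure = {Dept, Instr, Title, Term} → lossless.

Decomposition 3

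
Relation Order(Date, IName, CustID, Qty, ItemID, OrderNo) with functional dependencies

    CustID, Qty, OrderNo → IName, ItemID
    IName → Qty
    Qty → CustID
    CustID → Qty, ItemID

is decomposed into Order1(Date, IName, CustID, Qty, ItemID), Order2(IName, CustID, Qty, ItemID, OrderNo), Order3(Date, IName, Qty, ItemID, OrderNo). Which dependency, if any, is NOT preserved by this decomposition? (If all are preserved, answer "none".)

none

CustID, Qty, OrderNo → IName, ItemID lies within Order2.
IName → Qty lies within Order1.
Qty → CustID lies within Order1.
CustID → Qty, ItemID lies within Order1.
Every dependency is enforceable on the fragments, so the decomposition is dependency-preserving.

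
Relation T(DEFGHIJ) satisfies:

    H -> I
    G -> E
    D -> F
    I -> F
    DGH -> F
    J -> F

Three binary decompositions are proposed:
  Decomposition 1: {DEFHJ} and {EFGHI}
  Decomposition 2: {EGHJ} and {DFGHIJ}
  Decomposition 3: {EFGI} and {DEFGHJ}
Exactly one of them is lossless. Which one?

Decomposition 1: common = {EFH}, closure = {EFHI} → lossy.
Decomposition 2: common = {GHJ}, closure = {EFGHIJ} → lossless.
Decomposition 3: common = {EFG}, closure = {EFG} → lossy.

Decomposition 2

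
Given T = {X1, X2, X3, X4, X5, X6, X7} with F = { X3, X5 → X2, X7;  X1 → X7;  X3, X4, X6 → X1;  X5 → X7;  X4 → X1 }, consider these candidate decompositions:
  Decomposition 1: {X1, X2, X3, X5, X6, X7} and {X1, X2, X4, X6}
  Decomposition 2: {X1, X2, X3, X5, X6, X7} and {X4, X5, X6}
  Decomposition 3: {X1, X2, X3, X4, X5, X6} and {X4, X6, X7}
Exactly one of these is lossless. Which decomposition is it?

Decomposition 3

Decomposition 1: common = {X1, X2, X6}, closure = {X1, X2, X6, X7} → lossy.
Decomposition 2: common = {X5, X6}, closure = {X5, X6, X7} → lossy.
Decomposition 3: common = {X4, X6}, closure = {X1, X4, X6, X7} → lossless.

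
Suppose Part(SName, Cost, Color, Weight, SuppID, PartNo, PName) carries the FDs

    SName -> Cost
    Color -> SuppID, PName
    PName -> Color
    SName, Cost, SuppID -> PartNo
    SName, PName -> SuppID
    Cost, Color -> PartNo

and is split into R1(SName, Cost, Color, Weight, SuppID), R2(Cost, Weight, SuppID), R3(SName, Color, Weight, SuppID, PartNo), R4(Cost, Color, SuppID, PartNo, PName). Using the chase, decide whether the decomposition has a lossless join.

Yes

Chase test. Columns are SName, Cost, Color, Weight, SuppID, PartNo, PName; row i has aⱼ where attribute j ∈ Ri, else bᵢⱼ.
Initial tableau (one row per fragment):
  row 1: a1 a2 a3 a4 a5 b16 b17
  row 2: b21 a2 b23 a4 a5 b26 b27
  row 3: a1 b32 a3 a4 a5 a6 b37
  row 4: b41 a2 a3 b44 a5 a6 a7
Rows 1 and 3 agree on SName; apply SName→Cost and equate their Cost entries.
Rows 1 and 3 agree on Color; apply Color→SuppID, PName and equate their SuppID, PName entries.
Rows 1 and 4 agree on Color; apply Color→SuppID, PName and equate their SuppID, PName entries.
Rows 1 and 3 agree on SName, Cost, SuppID; apply SName, Cost, SuppID→PartNo and equate their PartNo entries.
Row 1 is now all distinguished symbols — the join is lossless.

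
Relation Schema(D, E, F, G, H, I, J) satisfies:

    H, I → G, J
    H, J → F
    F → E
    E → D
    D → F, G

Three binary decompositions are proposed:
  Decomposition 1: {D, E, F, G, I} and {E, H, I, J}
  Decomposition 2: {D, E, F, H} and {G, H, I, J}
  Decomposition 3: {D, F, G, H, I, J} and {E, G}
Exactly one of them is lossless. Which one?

Decomposition 1

Decomposition 1: common = {E, I}, closure = {D, E, F, G, I} → lossless.
Decomposition 2: common = {H}, closure = {H} → lossy.
Decomposition 3: common = {G}, closure = {G} → lossy.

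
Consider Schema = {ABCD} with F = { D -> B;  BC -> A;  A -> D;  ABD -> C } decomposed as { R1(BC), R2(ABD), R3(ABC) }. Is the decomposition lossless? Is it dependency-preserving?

Lossless test (chase): Rows 1 and 3 agree on BC; apply BC→A and equate their A entries. Rows 1 and 2 agree on A; apply A→D and equate their D entries. Rows 1 and 3 agree on A; apply A→D and equate their D entries. Rows 1 and 2 agree on ABD; apply ABD→C and equate their C entries. Row 1 is now all distinguished symbols — the join is lossless.
Dependency preservation: ABD → C is not contained in any single fragment, but the restricted closure of its left-hand side across the fragments still reaches the right-hand side; the remaining FDs each lie inside some fragment. All dependencies are preserved.

lossless and dependency-preserving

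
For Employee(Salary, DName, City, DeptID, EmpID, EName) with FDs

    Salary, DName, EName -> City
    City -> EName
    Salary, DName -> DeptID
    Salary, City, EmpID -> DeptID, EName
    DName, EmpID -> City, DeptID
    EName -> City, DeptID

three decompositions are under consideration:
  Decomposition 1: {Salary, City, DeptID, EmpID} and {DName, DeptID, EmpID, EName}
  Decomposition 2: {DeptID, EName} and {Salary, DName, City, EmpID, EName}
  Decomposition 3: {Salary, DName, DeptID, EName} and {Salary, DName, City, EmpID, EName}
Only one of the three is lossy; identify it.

Decomposition 1

Decomposition 1: common = {DeptID, EmpID}, closure = {DeptID, EmpID} → lossy.
Decomposition 2: common = {EName}, closure = {City, DeptID, EName} → lossless.
Decomposition 3: common = {Salary, DName, EName}, closure = {Salary, DName, City, DeptID, EName} → lossless.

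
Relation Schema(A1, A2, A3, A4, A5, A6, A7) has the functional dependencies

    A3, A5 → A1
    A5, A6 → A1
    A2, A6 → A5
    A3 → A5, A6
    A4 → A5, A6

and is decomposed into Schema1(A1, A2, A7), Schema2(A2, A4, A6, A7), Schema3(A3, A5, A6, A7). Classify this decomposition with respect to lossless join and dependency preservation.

lossy and not dependency-preserving

Lossless test (chase): applying each FD to every pair of rows produces no changes in the tableau, so no row becomes fully distinguished — the join is lossy.
Dependency preservation: the restricted closure of {A3, A5} across the fragments never reaches {A1}, so A3, A5 → A1 cannot be enforced without a join — not preserved.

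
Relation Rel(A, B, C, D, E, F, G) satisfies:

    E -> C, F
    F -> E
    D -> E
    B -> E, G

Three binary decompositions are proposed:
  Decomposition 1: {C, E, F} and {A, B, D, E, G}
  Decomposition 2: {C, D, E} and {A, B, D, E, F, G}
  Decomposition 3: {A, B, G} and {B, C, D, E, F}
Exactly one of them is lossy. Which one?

Decomposition 3

Decomposition 1: common = {E}, closure = {C, E, F} → lossless.
Decomposition 2: common = {D, E}, closure = {C, D, E, F} → lossless.
Decomposition 3: common = {B}, closure = {B, C, E, F, G} → lossy.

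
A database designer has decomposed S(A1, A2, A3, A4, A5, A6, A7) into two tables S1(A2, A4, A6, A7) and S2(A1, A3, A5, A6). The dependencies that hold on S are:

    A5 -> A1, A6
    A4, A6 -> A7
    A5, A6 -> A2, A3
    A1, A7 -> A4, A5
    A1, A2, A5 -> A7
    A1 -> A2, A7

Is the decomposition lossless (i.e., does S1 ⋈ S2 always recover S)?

No

Common attributes: S1 ∩ S2 = {A6}.
No dependency enlarges {A6}, so (A6)⁺ = {A6}.
The closure contains neither all of S1 = {A2, A4, A6, A7} nor all of S2 = {A1, A3, A5, A6}, so the common attributes are not a superkey of either fragment. The join is lossy.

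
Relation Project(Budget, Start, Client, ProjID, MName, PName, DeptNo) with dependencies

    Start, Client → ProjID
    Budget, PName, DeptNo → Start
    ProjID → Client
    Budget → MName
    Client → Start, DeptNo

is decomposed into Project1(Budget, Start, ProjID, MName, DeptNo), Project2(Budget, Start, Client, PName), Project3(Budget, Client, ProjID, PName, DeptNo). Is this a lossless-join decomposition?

Yes

Chase test. Columns are Budget, Start, Client, ProjID, MName, PName, DeptNo; row i has aⱼ where attribute j ∈ Projecti, else bᵢⱼ.
Initial tableau (one row per fragment):
  row 1: a1 a2 b13 a4 a5 b16 a7
  row 2: a1 a2 a3 b24 b25 a6 b27
  row 3: a1 b32 a3 a4 b35 a6 a7
Rows 1 and 3 agree on ProjID; apply ProjID→Client and equate their Client entries.
Rows 1 and 2 agree on Budget; apply Budget→MName and equate their MName entries.
Rows 1 and 3 agree on Budget; apply Budget→MName and equate their MName entries.
Rows 1 and 2 agree on Client; apply Client→Start, DeptNo and equate their Start, DeptNo entries.
Rows 1 and 3 agree on Client; apply Client→Start, DeptNo and equate their Start, DeptNo entries.
Rows 1 and 2 agree on Start, Client; apply Start, Client→ProjID and equate their ProjID entries.
Row 2 is now all distinguished symbols — the join is lossless.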